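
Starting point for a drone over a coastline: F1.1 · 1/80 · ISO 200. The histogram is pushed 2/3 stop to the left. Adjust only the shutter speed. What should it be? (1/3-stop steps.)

Underexposed by 2/3 stop → need 2/3 stop brighter.
Shutter speed: 1/80 → 1/60 → 1/50.

1/50s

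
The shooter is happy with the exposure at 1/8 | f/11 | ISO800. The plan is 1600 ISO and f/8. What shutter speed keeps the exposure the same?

ISO: 800 → 1600 — 1 stop higher (brighter).
Aperture: f/11 → f/8 — 1 stop larger aperture (brighter).
Net change so far: 2 stops brighter. Offset with the shutter speed: 1/8 → 1/15 → 1/30.

1/30s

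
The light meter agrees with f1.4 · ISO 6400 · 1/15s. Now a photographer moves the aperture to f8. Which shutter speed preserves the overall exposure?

2 s

Aperture: f/1.4 → f/2 → f/2.8 → f/4 → f/5.6 → f/8 — 5 stops smaller aperture (darker).
Need 5 stops brighter from the shutter speed: 1/15 → 1/8 → 1/4 → 1/2 → 1 → 2.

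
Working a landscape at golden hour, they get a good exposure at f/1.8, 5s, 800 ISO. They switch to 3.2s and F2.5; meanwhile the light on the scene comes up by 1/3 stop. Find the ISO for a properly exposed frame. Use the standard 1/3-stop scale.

Scene light: 1/3 stop brighter.
Shutter speed: 5 → 4 → 3.2 — 2/3 stop shorter (darker).
Aperture: f/1.8 → f/2 → f/2.2 → f/2.5 — 1 stop narrower (darker).
Net so far: 1 1/3 stops darker. ISO: 800 → 1000 → 1250 → 1600 → 2000.

ISO 2000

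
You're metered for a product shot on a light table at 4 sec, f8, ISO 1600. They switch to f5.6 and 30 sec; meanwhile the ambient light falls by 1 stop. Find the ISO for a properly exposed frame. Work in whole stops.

Scene light: 1 stop darker.
Aperture: f/8 → f/5.6 — 1 stop larger aperture (brighter).
Shutter speed: 4 → 8 → 15 → 30 — 3 stops longer (brighter).
Net so far: 3 stops brighter. ISO: 1600 → 800 → 400 → 200.

ISO 200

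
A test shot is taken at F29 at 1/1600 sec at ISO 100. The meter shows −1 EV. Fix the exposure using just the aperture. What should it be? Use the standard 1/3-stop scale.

Underexposed by 1 stop → need 1 stop brighter.
Aperture: f/29 → f/25 → f/22 → f/20.

f/20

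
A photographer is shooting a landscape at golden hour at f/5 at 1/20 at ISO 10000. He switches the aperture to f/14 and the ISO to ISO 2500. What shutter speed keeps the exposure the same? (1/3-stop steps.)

Aperture: f/5 → f/5.6 → f/6.3 → f/7.1 → f/8 → f/9 → f/10 → f/11 → f/13 → f/14 — 3 stops stopped down (darker).
ISO: 10000 → 8000 → 6400 → 5000 → 4000 → 3200 → 2500 — 2 stops dropped (darker).
Net change so far: 5 stops darker. Offset with the shutter speed: 1/20 → 1/15 → 1/13 → 1/10 → 1/8 → 1/6 → 1/5 → 1/4 → 0.3 → 0.4 → 0.5 → 0.6 → 0.8 → 1 → 1.3 → 1.6.

1.6 s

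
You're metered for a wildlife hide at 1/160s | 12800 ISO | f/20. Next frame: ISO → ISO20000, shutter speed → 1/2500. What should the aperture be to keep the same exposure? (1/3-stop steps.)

ISO: 12800 → 16000 → 20000 — 2/3 stop raised (brighter).
Shutter speed: 1/160 → 1/200 → 1/250 → 1/320 → 1/400 → 1/500 → 1/640 → 1/800 → 1/1000 → 1/1250 → 1/1600 → 1/2000 → 1/2500 — 4 stops shorter (darker).
Net change so far: 3 1/3 stops darker. Offset with the aperture: f/20 → f/18 → f/16 → f/14 → f/13 → f/11 → f/10 → f/9 → f/8 → f/7.1 → f/6.3.

f/6.3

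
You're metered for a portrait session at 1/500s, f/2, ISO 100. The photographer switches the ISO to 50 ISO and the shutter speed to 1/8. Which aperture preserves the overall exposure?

ISO: 100 → 50 — 1 stop lower (darker).
Shutter speed: 1/500 → 1/250 → 1/125 → 1/60 → 1/30 → 1/15 → 1/8 — 6 stops slower (brighter).
Net change so far: 5 stops brighter. Offset with the aperture: f/2 → f/2.8 → f/4 → f/5.6 → f/8 → f/11.

f/11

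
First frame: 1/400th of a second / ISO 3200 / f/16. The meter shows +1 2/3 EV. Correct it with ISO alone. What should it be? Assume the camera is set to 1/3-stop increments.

Overexposed by 1 2/3 stops → need 1 2/3 stops darker.
ISO: 3200 → 2500 → 2000 → 1600 → 1250 → 1000.

ISO 1000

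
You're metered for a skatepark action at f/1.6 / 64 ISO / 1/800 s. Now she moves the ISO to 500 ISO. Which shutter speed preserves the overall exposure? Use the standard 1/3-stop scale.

ISO: 64 → 80 → 100 → 125 → 160 → 200 → 250 → 320 → 400 → 500 — 3 stops higher (brighter).
Need 3 stops darker from the shutter speed: 1/800 → 1/1000 → 1/1250 → 1/1600 → 1/2000 → 1/2500 → 1/3200 → 1/4000 → 1/5000 → 1/6400.

1/6400s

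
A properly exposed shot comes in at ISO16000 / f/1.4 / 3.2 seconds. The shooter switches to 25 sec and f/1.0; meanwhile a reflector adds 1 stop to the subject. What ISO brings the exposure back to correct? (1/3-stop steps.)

Scene light: 1 stop brighter.
Shutter speed: 3.2 → 4 → 5 → 6 → 8 → 10 → 13 → 15 → 20 → 25 — 3 stops longer (brighter).
Aperture: f/1.4 → f/1.2 → f/1.1 → f/1.0 — 1 stop wider (brighter).
Net so far: 5 stops brighter. ISO: 16000 → 12800 → 10000 → 8000 → 6400 → 5000 → 4000 → 3200 → 2500 → 2000 → 1600 → 1250 → 1000 → 800 → 640 → 500.

ISO 500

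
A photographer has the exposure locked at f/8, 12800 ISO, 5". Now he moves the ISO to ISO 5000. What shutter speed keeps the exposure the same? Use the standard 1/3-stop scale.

ISO: 12800 → 10000 → 8000 → 6400 → 5000 — 1 1/3 stops lower (darker).
Need 1 1/3 stops brighter from the shutter speed: 5 → 6 → 8 → 10 → 13.

13 s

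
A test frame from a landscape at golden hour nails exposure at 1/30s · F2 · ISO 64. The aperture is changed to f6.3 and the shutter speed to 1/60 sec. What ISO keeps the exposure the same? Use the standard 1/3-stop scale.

Aperture: f/2 → f/2.2 → f/2.5 → f/2.8 → f/3.2 → f/3.5 → f/4 → f/4.5 → f/5 → f/5.6 → f/6.3 — 3 1/3 stops narrower (darker).
Shutter speed: 1/30 → 1/40 → 1/50 → 1/60 — 1 stop faster (darker).
Net change so far: 4 1/3 stops darker. Offset with the ISO: 64 → 80 → 100 → 125 → 160 → 200 → 250 → 320 → 400 → 500 → 640 → 800 → 1000 → 1250.

ISO 1250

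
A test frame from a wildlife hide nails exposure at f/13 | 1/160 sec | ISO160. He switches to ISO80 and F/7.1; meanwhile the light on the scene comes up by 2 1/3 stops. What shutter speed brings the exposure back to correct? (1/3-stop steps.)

1/1250s

Scene light: 2 1/3 stops brighter.
ISO: 160 → 125 → 100 → 80 — 1 stop dropped (darker).
Aperture: f/13 → f/11 → f/10 → f/9 → f/8 → f/7.1 — 1 2/3 stops larger aperture (brighter).
Net so far: 3 stops brighter. Shutter speed: 1/160 → 1/200 → 1/250 → 1/320 → 1/400 → 1/500 → 1/640 → 1/800 → 1/1000 → 1/1250.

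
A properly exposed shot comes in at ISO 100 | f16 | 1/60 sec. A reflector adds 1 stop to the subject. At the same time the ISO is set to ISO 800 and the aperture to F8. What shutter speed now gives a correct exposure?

1/4000s

Scene light: 1 stop brighter.
ISO: 100 → 200 → 400 → 800 — 3 stops raised (brighter).
Aperture: f/16 → f/11 → f/8 — 2 stops larger aperture (brighter).
Net so far: 6 stops brighter. Shutter speed: 1/60 → 1/125 → 1/250 → 1/500 → 1/1000 → 1/2000 → 1/4000.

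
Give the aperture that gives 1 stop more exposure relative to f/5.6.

f/4

Aperture: f/5.6 → f/4 — 1 stop wider (brighter).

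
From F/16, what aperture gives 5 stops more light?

Aperture: f/16 → f/11 → f/8 → f/5.6 → f/4 → f/2.8 — 5 stops larger aperture (brighter).

f/2.8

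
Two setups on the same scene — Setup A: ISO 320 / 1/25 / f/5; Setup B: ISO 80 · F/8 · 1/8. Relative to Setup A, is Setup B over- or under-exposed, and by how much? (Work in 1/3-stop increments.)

Aperture: f/5 → f/5.6 → f/6.3 → f/7.1 → f/8 — 1 1/3 stops stopped down (darker).
Shutter speed: 1/25 → 1/20 → 1/15 → 1/13 → 1/10 → 1/8 — 1 2/3 stops longer (brighter).
ISO: 320 → 250 → 200 → 160 → 125 → 100 → 80 — 2 stops dropped (darker).
Net: −1 1/3 +1 2/3 −2 = −1 2/3 stops.

1 2/3 stops darker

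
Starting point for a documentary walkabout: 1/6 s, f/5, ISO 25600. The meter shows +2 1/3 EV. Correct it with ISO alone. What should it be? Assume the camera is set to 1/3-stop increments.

ISO 5000

Overexposed by 2 1/3 stops → need 2 1/3 stops darker.
ISO: 25600 → 20000 → 16000 → 12800 → 10000 → 8000 → 6400 → 5000.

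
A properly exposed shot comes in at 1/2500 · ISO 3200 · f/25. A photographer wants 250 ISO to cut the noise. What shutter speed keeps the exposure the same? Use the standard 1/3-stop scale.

ISO: 3200 → 2500 → 2000 → 1600 → 1250 → 1000 → 800 → 640 → 500 → 400 → 320 → 250 — 3 2/3 stops dropped (darker).
Need 3 2/3 stops brighter from the shutter speed: 1/2500 → 1/2000 → 1/1600 → 1/1250 → 1/1000 → 1/800 → 1/640 → 1/500 → 1/400 → 1/320 → 1/250 → 1/200.

1/200s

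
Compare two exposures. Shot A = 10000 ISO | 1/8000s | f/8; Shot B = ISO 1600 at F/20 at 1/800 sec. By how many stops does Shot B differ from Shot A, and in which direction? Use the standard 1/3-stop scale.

Aperture: f/8 → f/9 → f/10 → f/11 → f/13 → f/14 → f/16 → f/18 → f/20 — 2 2/3 stops smaller aperture (darker).
Shutter speed: 1/8000 → 1/6400 → 1/5000 → 1/4000 → 1/3200 → 1/2500 → 1/2000 → 1/1600 → 1/1250 → 1/1000 → 1/800 — 3 1/3 stops longer (brighter).
ISO: 10000 → 8000 → 6400 → 5000 → 4000 → 3200 → 2500 → 2000 → 1600 — 2 2/3 stops dropped (darker).
Net: −2 2/3 +3 1/3 −2 2/3 = −2 stops.

2 stops darker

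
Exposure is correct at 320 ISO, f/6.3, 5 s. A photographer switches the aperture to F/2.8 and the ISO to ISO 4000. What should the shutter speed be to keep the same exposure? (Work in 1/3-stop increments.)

1/13s

Aperture: f/6.3 → f/5.6 → f/5 → f/4.5 → f/4 → f/3.5 → f/3.2 → f/2.8 — 2 1/3 stops opened up (brighter).
ISO: 320 → 400 → 500 → 640 → 800 → 1000 → 1250 → 1600 → 2000 → 2500 → 3200 → 4000 — 3 2/3 stops raised (brighter).
Net change so far: 6 stops brighter. Offset with the shutter speed: 5 → 4 → 3.2 → 2.5 → 2 → 1.6 → 1.3 → 1 → 0.8 → 0.6 → 0.5 → 0.4 → 0.3 → 1/4 → 1/5 → 1/6 → 1/8 → 1/10 → 1/13.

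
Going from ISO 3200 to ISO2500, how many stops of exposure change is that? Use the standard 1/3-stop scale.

1/3 stop

3200 → 2500 — count the steps: 1 third-stops = 1/3 stop.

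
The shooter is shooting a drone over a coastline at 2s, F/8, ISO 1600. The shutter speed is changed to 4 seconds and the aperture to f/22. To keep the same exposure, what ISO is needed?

Shutter speed: 2 → 4 — 1 stop slower (brighter).
Aperture: f/8 → f/11 → f/16 → f/22 — 3 stops narrower (darker).
Net change so far: 2 stops darker. Offset with the ISO: 1600 → 3200 → 6400.

ISO 6400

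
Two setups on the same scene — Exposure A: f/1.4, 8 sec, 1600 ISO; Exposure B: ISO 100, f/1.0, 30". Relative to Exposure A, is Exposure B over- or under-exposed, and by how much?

1 stop darker

Aperture: f/1.4 → f/1.0 — 1 stop larger aperture (brighter).
Shutter speed: 8 → 15 → 30 — 2 stops longer (brighter).
ISO: 1600 → 800 → 400 → 200 → 100 — 4 stops lower (darker).
Net: +1 +2 −4 = −1 stop.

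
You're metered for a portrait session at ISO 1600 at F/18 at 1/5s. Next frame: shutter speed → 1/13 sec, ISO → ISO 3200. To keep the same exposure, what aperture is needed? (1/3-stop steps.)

Shutter speed: 1/5 → 1/6 → 1/8 → 1/10 → 1/13 — 1 1/3 stops shorter (darker).
ISO: 1600 → 2000 → 2500 → 3200 — 1 stop higher (brighter).
Net change so far: 1/3 stop darker. Offset with the aperture: f/18 → f/16.

f/16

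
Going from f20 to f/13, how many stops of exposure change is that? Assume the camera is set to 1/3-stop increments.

1 1/3 stops

f/20 → f/18 → f/16 → f/14 → f/13 — count the steps: 4 third-stops = 1 1/3 stops.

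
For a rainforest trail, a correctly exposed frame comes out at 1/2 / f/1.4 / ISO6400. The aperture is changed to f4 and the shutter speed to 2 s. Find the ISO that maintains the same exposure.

ISO 12800

Aperture: f/1.4 → f/2 → f/2.8 → f/4 — 3 stops narrower (darker).
Shutter speed: 1/2 → 1 → 2 — 2 stops longer (brighter).
Net change so far: 1 stop darker. Offset with the ISO: 6400 → 12800.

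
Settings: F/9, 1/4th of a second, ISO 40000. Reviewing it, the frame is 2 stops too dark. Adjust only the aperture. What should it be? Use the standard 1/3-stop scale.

f/4.5

Underexposed by 2 stops → need 2 stops brighter.
Aperture: f/9 → f/8 → f/7.1 → f/6.3 → f/5.6 → f/5 → f/4.5.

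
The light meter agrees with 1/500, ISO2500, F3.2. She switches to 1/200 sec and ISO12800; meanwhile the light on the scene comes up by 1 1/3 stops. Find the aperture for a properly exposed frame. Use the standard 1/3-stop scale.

Scene light: 1 1/3 stops brighter.
Shutter speed: 1/500 → 1/400 → 1/320 → 1/250 → 1/200 — 1 1/3 stops slower (brighter).
ISO: 2500 → 3200 → 4000 → 5000 → 6400 → 8000 → 10000 → 12800 — 2 1/3 stops higher (brighter).
Net so far: 5 stops brighter. Aperture: f/3.2 → f/3.5 → f/4 → f/4.5 → f/5 → f/5.6 → f/6.3 → f/7.1 → f/8 → f/9 → f/10 → f/11 → f/13 → f/14 → f/16 → f/18.

f/18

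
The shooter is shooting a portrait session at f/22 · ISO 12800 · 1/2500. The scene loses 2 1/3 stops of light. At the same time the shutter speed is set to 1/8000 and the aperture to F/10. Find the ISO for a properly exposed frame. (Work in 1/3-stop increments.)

ISO 40000

Scene light: 2 1/3 stops darker.
Shutter speed: 1/2500 → 1/3200 → 1/4000 → 1/5000 → 1/6400 → 1/8000 — 1 2/3 stops faster (darker).
Aperture: f/22 → f/20 → f/18 → f/16 → f/14 → f/13 → f/11 → f/10 — 2 1/3 stops larger aperture (brighter).
Net so far: 1 2/3 stops darker. ISO: 12800 → 16000 → 20000 → 25600 → 32000 → 40000.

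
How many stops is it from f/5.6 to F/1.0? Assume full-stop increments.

5 stops

f/5.6 → f/4 → f/2.8 → f/2 → f/1.4 → f/1.0 — count the steps: 5 stops.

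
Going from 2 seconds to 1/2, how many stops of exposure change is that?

2 → 1 → 1/2 — count the steps: 2 stops.

2 stops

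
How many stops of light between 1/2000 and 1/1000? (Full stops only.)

1 stop

1/2000 → 1/1000 — count the steps: 1 stop.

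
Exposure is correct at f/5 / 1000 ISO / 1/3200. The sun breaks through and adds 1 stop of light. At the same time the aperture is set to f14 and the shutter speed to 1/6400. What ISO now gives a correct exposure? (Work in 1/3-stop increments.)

ISO 8000

Scene light: 1 stop brighter.
Aperture: f/5 → f/5.6 → f/6.3 → f/7.1 → f/8 → f/9 → f/10 → f/11 → f/13 → f/14 — 3 stops narrower (darker).
Shutter speed: 1/3200 → 1/4000 → 1/5000 → 1/6400 — 1 stop faster (darker).
Net so far: 3 stops darker. ISO: 1000 → 1250 → 1600 → 2000 → 2500 → 3200 → 4000 → 5000 → 6400 → 8000.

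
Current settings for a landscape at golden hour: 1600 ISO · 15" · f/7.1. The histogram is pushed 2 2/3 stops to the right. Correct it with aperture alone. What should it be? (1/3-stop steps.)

Overexposed by 2 2/3 stops → need 2 2/3 stops darker.
Aperture: f/7.1 → f/8 → f/9 → f/10 → f/11 → f/13 → f/14 → f/16 → f/18.

f/18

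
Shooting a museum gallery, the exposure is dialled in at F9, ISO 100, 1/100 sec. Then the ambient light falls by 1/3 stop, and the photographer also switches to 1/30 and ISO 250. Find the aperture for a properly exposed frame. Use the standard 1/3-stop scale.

Scene light: 1/3 stop darker.
Shutter speed: 1/100 → 1/80 → 1/60 → 1/50 → 1/40 → 1/30 — 1 2/3 stops longer (brighter).
ISO: 100 → 125 → 160 → 200 → 250 — 1 1/3 stops raised (brighter).
Net so far: 2 2/3 stops brighter. Aperture: f/9 → f/10 → f/11 → f/13 → f/14 → f/16 → f/18 → f/20 → f/22.

f/22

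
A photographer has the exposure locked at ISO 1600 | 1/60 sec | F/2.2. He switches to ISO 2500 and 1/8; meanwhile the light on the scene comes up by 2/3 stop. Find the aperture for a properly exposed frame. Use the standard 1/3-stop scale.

Scene light: 2/3 stop brighter.
ISO: 1600 → 2000 → 2500 — 2/3 stop higher (brighter).
Shutter speed: 1/60 → 1/50 → 1/40 → 1/30 → 1/25 → 1/20 → 1/15 → 1/13 → 1/10 → 1/8 — 3 stops slower (brighter).
Net so far: 4 1/3 stops brighter. Aperture: f/2.2 → f/2.5 → f/2.8 → f/3.2 → f/3.5 → f/4 → f/4.5 → f/5 → f/5.6 → f/6.3 → f/7.1 → f/8 → f/9 → f/10.

f/10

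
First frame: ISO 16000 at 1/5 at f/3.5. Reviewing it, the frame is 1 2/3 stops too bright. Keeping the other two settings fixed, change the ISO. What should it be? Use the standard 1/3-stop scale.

Overexposed by 1 2/3 stops → need 1 2/3 stops darker.
ISO: 16000 → 12800 → 10000 → 8000 → 6400 → 5000.

ISO 5000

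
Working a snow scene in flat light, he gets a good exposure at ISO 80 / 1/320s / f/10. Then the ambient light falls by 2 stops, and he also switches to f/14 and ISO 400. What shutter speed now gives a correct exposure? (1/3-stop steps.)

1/200s

Scene light: 2 stops darker.
Aperture: f/10 → f/11 → f/13 → f/14 — 1 stop stopped down (darker).
ISO: 80 → 100 → 125 → 160 → 200 → 250 → 320 → 400 — 2 1/3 stops higher (brighter).
Net so far: 2/3 stop darker. Shutter speed: 1/320 → 1/250 → 1/200.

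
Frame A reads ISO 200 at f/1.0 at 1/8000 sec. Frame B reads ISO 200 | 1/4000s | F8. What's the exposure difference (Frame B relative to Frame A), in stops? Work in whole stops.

Aperture: f/1.0 → f/1.4 → f/2 → f/2.8 → f/4 → f/5.6 → f/8 — 6 stops narrower (darker).
Shutter speed: 1/8000 → 1/4000 — 1 stop longer (brighter).
ISO: unchanged.
Net: −6 +1 = −5 stops.

5 stops darker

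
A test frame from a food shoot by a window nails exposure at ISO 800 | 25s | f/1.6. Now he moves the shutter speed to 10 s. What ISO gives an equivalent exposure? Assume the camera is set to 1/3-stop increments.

Shutter speed: 25 → 20 → 15 → 13 → 10 — 1 1/3 stops shorter (darker).
Need 1 1/3 stops brighter from the ISO: 800 → 1000 → 1250 → 1600 → 2000.

ISO 2000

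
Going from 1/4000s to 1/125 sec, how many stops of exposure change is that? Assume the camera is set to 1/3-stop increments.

1/4000 → 1/3200 → 1/2500 → 1/2000 → 1/1600 → 1/1250 → 1/1000 → 1/800 → 1/640 → 1/500 → 1/400 → 1/320 → 1/250 → 1/200 → 1/160 → 1/125 — count the steps: 15 third-stops = 5 stops.

5 stops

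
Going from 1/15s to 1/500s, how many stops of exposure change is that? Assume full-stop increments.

5 stops

1/15 → 1/30 → 1/60 → 1/125 → 1/250 → 1/500 — count the steps: 5 stops.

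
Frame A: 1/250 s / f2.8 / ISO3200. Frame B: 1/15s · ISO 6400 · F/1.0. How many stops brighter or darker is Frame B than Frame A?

8 stops brighter

Aperture: f/2.8 → f/2 → f/1.4 → f/1.0 — 3 stops wider (brighter).
Shutter speed: 1/250 → 1/125 → 1/60 → 1/30 → 1/15 — 4 stops slower (brighter).
ISO: 3200 → 6400 — 1 stop higher (brighter).
Net: +3 +4 +1 = +8 stops.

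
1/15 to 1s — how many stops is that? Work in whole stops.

1/15 → 1/8 → 1/4 → 1/2 → 1 — count the steps: 4 stops.

4 stops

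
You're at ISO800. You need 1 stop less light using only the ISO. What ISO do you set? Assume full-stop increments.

ISO: 800 → 400 — 1 stop lower (darker).

ISO 400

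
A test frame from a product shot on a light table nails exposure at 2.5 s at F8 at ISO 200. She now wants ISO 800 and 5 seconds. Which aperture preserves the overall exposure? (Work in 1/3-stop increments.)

f/22

ISO: 200 → 250 → 320 → 400 → 500 → 640 → 800 — 2 stops raised (brighter).
Shutter speed: 2.5 → 3.2 → 4 → 5 — 1 stop slower (brighter).
Net change so far: 3 stops brighter. Offset with the aperture: f/8 → f/9 → f/10 → f/11 → f/13 → f/14 → f/16 → f/18 → f/20 → f/22.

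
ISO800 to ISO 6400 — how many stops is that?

3 stops

800 → 1600 → 3200 → 6400 — count the steps: 3 stops.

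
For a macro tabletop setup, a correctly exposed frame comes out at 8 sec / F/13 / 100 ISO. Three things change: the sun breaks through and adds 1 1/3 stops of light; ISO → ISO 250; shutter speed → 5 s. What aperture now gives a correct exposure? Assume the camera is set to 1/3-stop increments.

Scene light: 1 1/3 stops brighter.
ISO: 100 → 125 → 160 → 200 → 250 — 1 1/3 stops raised (brighter).
Shutter speed: 8 → 6 → 5 — 2/3 stop shorter (darker).
Net so far: 2 stops brighter. Aperture: f/13 → f/14 → f/16 → f/18 → f/20 → f/22 → f/25.

f/25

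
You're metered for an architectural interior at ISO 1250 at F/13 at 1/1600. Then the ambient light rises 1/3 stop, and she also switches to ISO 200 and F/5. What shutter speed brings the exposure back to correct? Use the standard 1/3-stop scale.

1/2000s

Scene light: 1/3 stop brighter.
ISO: 1250 → 1000 → 800 → 640 → 500 → 400 → 320 → 250 → 200 — 2 2/3 stops dropped (darker).
Aperture: f/13 → f/11 → f/10 → f/9 → f/8 → f/7.1 → f/6.3 → f/5.6 → f/5 — 2 2/3 stops larger aperture (brighter).
Net so far: 1/3 stop brighter. Shutter speed: 1/1600 → 1/2000.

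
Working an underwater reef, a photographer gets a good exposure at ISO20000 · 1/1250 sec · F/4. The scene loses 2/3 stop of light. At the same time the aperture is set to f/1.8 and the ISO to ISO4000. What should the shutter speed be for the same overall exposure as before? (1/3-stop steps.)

1/800s

Scene light: 2/3 stop darker.
Aperture: f/4 → f/3.5 → f/3.2 → f/2.8 → f/2.5 → f/2.2 → f/2 → f/1.8 — 2 1/3 stops opened up (brighter).
ISO: 20000 → 16000 → 12800 → 10000 → 8000 → 6400 → 5000 → 4000 — 2 1/3 stops lower (darker).
Net so far: 2/3 stop darker. Shutter speed: 1/1250 → 1/1000 → 1/800.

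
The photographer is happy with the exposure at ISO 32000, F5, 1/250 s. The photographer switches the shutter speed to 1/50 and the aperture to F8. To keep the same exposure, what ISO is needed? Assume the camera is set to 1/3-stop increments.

Shutter speed: 1/250 → 1/200 → 1/160 → 1/125 → 1/100 → 1/80 → 1/60 → 1/50 — 2 1/3 stops longer (brighter).
Aperture: f/5 → f/5.6 → f/6.3 → f/7.1 → f/8 — 1 1/3 stops stopped down (darker).
Net change so far: 1 stop brighter. Offset with the ISO: 32000 → 25600 → 20000 → 16000.

ISO 16000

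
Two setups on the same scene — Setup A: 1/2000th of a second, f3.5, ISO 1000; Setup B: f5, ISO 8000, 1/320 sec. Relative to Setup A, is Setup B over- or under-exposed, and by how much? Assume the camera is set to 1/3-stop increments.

4 2/3 stops brighter

Aperture: f/3.5 → f/4 → f/4.5 → f/5 — 1 stop narrower (darker).
Shutter speed: 1/2000 → 1/1600 → 1/1250 → 1/1000 → 1/800 → 1/640 → 1/500 → 1/400 → 1/320 — 2 2/3 stops slower (brighter).
ISO: 1000 → 1250 → 1600 → 2000 → 2500 → 3200 → 4000 → 5000 → 6400 → 8000 — 3 stops raised (brighter).
Net: −1 +2 2/3 +3 = +4 2/3 stops.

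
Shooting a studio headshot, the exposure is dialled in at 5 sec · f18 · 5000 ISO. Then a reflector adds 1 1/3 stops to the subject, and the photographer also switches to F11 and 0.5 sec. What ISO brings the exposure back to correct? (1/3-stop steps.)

ISO 8000

Scene light: 1 1/3 stops brighter.
Aperture: f/18 → f/16 → f/14 → f/13 → f/11 — 1 1/3 stops wider (brighter).
Shutter speed: 5 → 4 → 3.2 → 2.5 → 2 → 1.6 → 1.3 → 1 → 0.8 → 0.6 → 0.5 — 3 1/3 stops faster (darker).
Net so far: 2/3 stop darker. ISO: 5000 → 6400 → 8000.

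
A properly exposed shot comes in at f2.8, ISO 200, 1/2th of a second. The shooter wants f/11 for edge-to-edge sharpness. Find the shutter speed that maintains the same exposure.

Aperture: f/2.8 → f/4 → f/5.6 → f/8 → f/11 — 4 stops smaller aperture (darker).
Need 4 stops brighter from the shutter speed: 1/2 → 1 → 2 → 4 → 8.

8 s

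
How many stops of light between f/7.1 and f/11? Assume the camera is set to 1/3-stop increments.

1 1/3 stops

f/7.1 → f/8 → f/9 → f/10 → f/11 — count the steps: 4 third-stops = 1 1/3 stops.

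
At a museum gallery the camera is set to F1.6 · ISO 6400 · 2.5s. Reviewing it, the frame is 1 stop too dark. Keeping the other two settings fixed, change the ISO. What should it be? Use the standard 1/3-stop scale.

ISO 12800

Underexposed by 1 stop → need 1 stop brighter.
ISO: 6400 → 8000 → 10000 → 12800.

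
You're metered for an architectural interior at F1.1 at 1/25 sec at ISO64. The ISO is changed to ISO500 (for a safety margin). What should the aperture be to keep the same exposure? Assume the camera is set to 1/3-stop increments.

f/3.2

ISO: 64 → 80 → 100 → 125 → 160 → 200 → 250 → 320 → 400 → 500 — 3 stops raised (brighter).
Need 3 stops darker from the aperture: f/1.1 → f/1.2 → f/1.4 → f/1.6 → f/1.8 → f/2 → f/2.2 → f/2.5 → f/2.8 → f/3.2.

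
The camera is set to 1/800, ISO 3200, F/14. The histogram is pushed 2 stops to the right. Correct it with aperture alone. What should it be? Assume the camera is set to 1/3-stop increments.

f/29

Overexposed by 2 stops → need 2 stops darker.
Aperture: f/14 → f/16 → f/18 → f/20 → f/22 → f/25 → f/29.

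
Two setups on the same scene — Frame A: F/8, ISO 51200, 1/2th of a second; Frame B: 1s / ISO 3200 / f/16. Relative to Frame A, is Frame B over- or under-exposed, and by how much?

5 stops darker

Aperture: f/8 → f/11 → f/16 — 2 stops smaller aperture (darker).
Shutter speed: 1/2 → 1 — 1 stop slower (brighter).
ISO: 51200 → 25600 → 12800 → 6400 → 3200 — 4 stops dropped (darker).
Net: −2 +1 −4 = −5 stops.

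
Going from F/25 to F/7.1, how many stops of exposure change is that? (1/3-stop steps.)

f/25 → f/22 → f/20 → f/18 → f/16 → f/14 → f/13 → f/11 → f/10 → f/9 → f/8 → f/7.1 — count the steps: 11 third-stops = 3 2/3 stops.

3 2/3 stops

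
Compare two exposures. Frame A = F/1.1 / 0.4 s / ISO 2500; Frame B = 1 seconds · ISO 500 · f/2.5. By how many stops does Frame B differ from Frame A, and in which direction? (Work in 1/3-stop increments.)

Aperture: f/1.1 → f/1.2 → f/1.4 → f/1.6 → f/1.8 → f/2 → f/2.2 → f/2.5 — 2 1/3 stops stopped down (darker).
Shutter speed: 0.4 → 0.5 → 0.6 → 0.8 → 1 — 1 1/3 stops longer (brighter).
ISO: 2500 → 2000 → 1600 → 1250 → 1000 → 800 → 640 → 500 — 2 1/3 stops lower (darker).
Net: −2 1/3 +1 1/3 −2 1/3 = −3 1/3 stops.

3 1/3 stops darker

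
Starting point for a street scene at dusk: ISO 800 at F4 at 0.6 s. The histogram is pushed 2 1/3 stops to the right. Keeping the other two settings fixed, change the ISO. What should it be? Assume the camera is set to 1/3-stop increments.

Overexposed by 2 1/3 stops → need 2 1/3 stops darker.
ISO: 800 → 640 → 500 → 400 → 320 → 250 → 200 → 160.

ISO 160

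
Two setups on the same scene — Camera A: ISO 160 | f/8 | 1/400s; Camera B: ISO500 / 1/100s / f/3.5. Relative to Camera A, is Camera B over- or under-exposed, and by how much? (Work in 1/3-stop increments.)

Aperture: f/8 → f/7.1 → f/6.3 → f/5.6 → f/5 → f/4.5 → f/4 → f/3.5 — 2 1/3 stops wider (brighter).
Shutter speed: 1/400 → 1/320 → 1/250 → 1/200 → 1/160 → 1/125 → 1/100 — 2 stops longer (brighter).
ISO: 160 → 200 → 250 → 320 → 400 → 500 — 1 2/3 stops raised (brighter).
Net: +2 1/3 +2 +1 2/3 = +6 stops.

6 stops brighter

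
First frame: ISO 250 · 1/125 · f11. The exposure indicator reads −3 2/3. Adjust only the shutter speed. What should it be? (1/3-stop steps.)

Underexposed by 3 2/3 stops → need 3 2/3 stops brighter.
Shutter speed: 1/125 → 1/100 → 1/80 → 1/60 → 1/50 → 1/40 → 1/30 → 1/25 → 1/20 → 1/15 → 1/13 → 1/10.

1/10s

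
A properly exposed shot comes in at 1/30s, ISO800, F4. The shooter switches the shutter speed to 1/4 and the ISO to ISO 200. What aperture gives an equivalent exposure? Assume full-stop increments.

Shutter speed: 1/30 → 1/15 → 1/8 → 1/4 — 3 stops slower (brighter).
ISO: 800 → 400 → 200 — 2 stops dropped (darker).
Net change so far: 1 stop brighter. Offset with the aperture: f/4 → f/5.6.

f/5.6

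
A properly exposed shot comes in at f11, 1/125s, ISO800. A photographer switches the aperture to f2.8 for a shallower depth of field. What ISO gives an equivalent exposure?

ISO 50

Aperture: f/11 → f/8 → f/5.6 → f/4 → f/2.8 — 4 stops opened up (brighter).
Need 4 stops darker from the ISO: 800 → 400 → 200 → 100 → 50.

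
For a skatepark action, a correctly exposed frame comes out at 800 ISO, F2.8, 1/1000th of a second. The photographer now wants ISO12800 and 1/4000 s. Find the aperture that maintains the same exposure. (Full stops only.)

ISO: 800 → 1600 → 3200 → 6400 → 12800 — 4 stops raised (brighter).
Shutter speed: 1/1000 → 1/2000 → 1/4000 — 2 stops shorter (darker).
Net change so far: 2 stops brighter. Offset with the aperture: f/2.8 → f/4 → f/5.6.

f/5.6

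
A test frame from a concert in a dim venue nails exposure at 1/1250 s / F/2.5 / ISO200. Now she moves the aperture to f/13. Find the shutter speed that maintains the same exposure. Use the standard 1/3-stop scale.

1/50s

Aperture: f/2.5 → f/2.8 → f/3.2 → f/3.5 → f/4 → f/4.5 → f/5 → f/5.6 → f/6.3 → f/7.1 → f/8 → f/9 → f/10 → f/11 → f/13 — 4 2/3 stops narrower (darker).
Need 4 2/3 stops brighter from the shutter speed: 1/1250 → 1/1000 → 1/800 → 1/640 → 1/500 → 1/400 → 1/320 → 1/250 → 1/200 → 1/160 → 1/125 → 1/100 → 1/80 → 1/60 → 1/50.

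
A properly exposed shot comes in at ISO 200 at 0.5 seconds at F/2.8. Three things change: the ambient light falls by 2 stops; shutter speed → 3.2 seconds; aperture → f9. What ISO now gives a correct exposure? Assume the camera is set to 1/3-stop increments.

Scene light: 2 stops darker.
Shutter speed: 0.5 → 0.6 → 0.8 → 1 → 1.3 → 1.6 → 2 → 2.5 → 3.2 — 2 2/3 stops slower (brighter).
Aperture: f/2.8 → f/3.2 → f/3.5 → f/4 → f/4.5 → f/5 → f/5.6 → f/6.3 → f/7.1 → f/8 → f/9 — 3 1/3 stops smaller aperture (darker).
Net so far: 2 2/3 stops darker. ISO: 200 → 250 → 320 → 400 → 500 → 640 → 800 → 1000 → 1250.

ISO 1250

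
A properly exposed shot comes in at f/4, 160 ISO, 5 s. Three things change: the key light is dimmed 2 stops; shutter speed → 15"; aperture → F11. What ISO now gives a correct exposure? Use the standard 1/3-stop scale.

Scene light: 2 stops darker.
Shutter speed: 5 → 6 → 8 → 10 → 13 → 15 — 1 2/3 stops slower (brighter).
Aperture: f/4 → f/4.5 → f/5 → f/5.6 → f/6.3 → f/7.1 → f/8 → f/9 → f/10 → f/11 — 3 stops smaller aperture (darker).
Net so far: 3 1/3 stops darker. ISO: 160 → 200 → 250 → 320 → 400 → 500 → 640 → 800 → 1000 → 1250 → 1600.

ISO 1600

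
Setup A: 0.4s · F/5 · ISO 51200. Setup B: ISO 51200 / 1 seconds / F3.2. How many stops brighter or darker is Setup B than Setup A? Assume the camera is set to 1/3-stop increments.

Aperture: f/5 → f/4.5 → f/4 → f/3.5 → f/3.2 — 1 1/3 stops larger aperture (brighter).
Shutter speed: 0.4 → 0.5 → 0.6 → 0.8 → 1 — 1 1/3 stops longer (brighter).
ISO: unchanged.
Net: +1 1/3 +1 1/3 = +2 2/3 stops.

2 2/3 stops brighter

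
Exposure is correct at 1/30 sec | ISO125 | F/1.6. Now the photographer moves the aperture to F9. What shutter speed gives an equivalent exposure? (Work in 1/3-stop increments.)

1 s

Aperture: f/1.6 → f/1.8 → f/2 → f/2.2 → f/2.5 → f/2.8 → f/3.2 → f/3.5 → f/4 → f/4.5 → f/5 → f/5.6 → f/6.3 → f/7.1 → f/8 → f/9 — 5 stops smaller aperture (darker).
Need 5 stops brighter from the shutter speed: 1/30 → 1/25 → 1/20 → 1/15 → 1/13 → 1/10 → 1/8 → 1/6 → 1/5 → 1/4 → 0.3 → 0.4 → 0.5 → 0.6 → 0.8 → 1.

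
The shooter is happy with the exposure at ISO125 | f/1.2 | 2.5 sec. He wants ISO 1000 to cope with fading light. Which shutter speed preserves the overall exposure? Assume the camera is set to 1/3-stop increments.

0.3 s

ISO: 125 → 160 → 200 → 250 → 320 → 400 → 500 → 640 → 800 → 1000 — 3 stops higher (brighter).
Need 3 stops darker from the shutter speed: 2.5 → 2 → 1.6 → 1.3 → 1 → 0.8 → 0.6 → 0.5 → 0.4 → 0.3.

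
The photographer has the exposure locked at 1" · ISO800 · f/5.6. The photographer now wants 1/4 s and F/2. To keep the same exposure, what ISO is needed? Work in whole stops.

ISO 400

Shutter speed: 1 → 1/2 → 1/4 — 2 stops faster (darker).
Aperture: f/5.6 → f/4 → f/2.8 → f/2 — 3 stops opened up (brighter).
Net change so far: 1 stop brighter. Offset with the ISO: 800 → 400.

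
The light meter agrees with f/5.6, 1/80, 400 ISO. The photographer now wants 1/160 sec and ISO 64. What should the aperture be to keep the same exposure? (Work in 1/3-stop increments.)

f/1.6

Shutter speed: 1/80 → 1/100 → 1/125 → 1/160 — 1 stop shorter (darker).
ISO: 400 → 320 → 250 → 200 → 160 → 125 → 100 → 80 → 64 — 2 2/3 stops dropped (darker).
Net change so far: 3 2/3 stops darker. Offset with the aperture: f/5.6 → f/5 → f/4.5 → f/4 → f/3.5 → f/3.2 → f/2.8 → f/2.5 → f/2.2 → f/2 → f/1.8 → f/1.6.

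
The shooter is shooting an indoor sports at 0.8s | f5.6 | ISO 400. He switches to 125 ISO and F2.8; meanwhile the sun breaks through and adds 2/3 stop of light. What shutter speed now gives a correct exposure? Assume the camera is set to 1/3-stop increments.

Scene light: 2/3 stop brighter.
ISO: 400 → 320 → 250 → 200 → 160 → 125 — 1 2/3 stops lower (darker).
Aperture: f/5.6 → f/5 → f/4.5 → f/4 → f/3.5 → f/3.2 → f/2.8 — 2 stops larger aperture (brighter).
Net so far: 1 stop brighter. Shutter speed: 0.8 → 0.6 → 0.5 → 0.4.

0.4 s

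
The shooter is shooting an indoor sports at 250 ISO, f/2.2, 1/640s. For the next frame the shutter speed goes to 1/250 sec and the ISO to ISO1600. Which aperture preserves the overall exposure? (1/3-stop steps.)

f/9

Shutter speed: 1/640 → 1/500 → 1/400 → 1/320 → 1/250 — 1 1/3 stops slower (brighter).
ISO: 250 → 320 → 400 → 500 → 640 → 800 → 1000 → 1250 → 1600 — 2 2/3 stops raised (brighter).
Net change so far: 4 stops brighter. Offset with the aperture: f/2.2 → f/2.5 → f/2.8 → f/3.2 → f/3.5 → f/4 → f/4.5 → f/5 → f/5.6 → f/6.3 → f/7.1 → f/8 → f/9.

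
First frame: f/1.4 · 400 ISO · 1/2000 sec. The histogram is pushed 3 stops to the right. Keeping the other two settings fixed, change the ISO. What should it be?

Overexposed by 3 stops → need 3 stops darker.
ISO: 400 → 200 → 100 → 50.

ISO 50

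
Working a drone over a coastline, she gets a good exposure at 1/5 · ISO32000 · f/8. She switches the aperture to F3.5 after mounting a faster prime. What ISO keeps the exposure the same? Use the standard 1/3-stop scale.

ISO 6400

Aperture: f/8 → f/7.1 → f/6.3 → f/5.6 → f/5 → f/4.5 → f/4 → f/3.5 — 2 1/3 stops larger aperture (brighter).
Need 2 1/3 stops darker from the ISO: 32000 → 25600 → 20000 → 16000 → 12800 → 10000 → 8000 → 6400.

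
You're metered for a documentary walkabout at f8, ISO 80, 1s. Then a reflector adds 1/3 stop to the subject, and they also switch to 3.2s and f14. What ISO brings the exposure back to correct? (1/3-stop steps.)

Scene light: 1/3 stop brighter.
Shutter speed: 1 → 1.3 → 1.6 → 2 → 2.5 → 3.2 — 1 2/3 stops slower (brighter).
Aperture: f/8 → f/9 → f/10 → f/11 → f/13 → f/14 — 1 2/3 stops stopped down (darker).
Net so far: 1/3 stop brighter. ISO: 80 → 64.

ISO 64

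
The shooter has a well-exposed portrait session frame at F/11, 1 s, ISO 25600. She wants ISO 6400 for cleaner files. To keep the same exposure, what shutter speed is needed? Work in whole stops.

ISO: 25600 → 12800 → 6400 — 2 stops lower (darker).
Need 2 stops brighter from the shutter speed: 1 → 2 → 4.

4 s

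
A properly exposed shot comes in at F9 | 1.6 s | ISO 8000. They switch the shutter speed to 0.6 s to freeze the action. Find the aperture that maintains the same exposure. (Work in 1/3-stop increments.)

Shutter speed: 1.6 → 1.3 → 1 → 0.8 → 0.6 — 1 1/3 stops shorter (darker).
Need 1 1/3 stops brighter from the aperture: f/9 → f/8 → f/7.1 → f/6.3 → f/5.6.

f/5.6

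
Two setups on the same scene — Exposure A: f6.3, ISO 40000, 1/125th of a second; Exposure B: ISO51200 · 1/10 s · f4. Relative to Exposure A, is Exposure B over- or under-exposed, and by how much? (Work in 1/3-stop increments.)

5 1/3 stops brighter

Aperture: f/6.3 → f/5.6 → f/5 → f/4.5 → f/4 — 1 1/3 stops opened up (brighter).
Shutter speed: 1/125 → 1/100 → 1/80 → 1/60 → 1/50 → 1/40 → 1/30 → 1/25 → 1/20 → 1/15 → 1/13 → 1/10 — 3 2/3 stops slower (brighter).
ISO: 40000 → 51200 — 1/3 stop higher (brighter).
Net: +1 1/3 +3 2/3 +1/3 = +5 1/3 stops.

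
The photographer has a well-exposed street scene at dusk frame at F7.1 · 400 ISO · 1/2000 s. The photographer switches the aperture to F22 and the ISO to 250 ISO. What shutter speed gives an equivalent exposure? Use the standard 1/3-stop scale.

1/125s

Aperture: f/7.1 → f/8 → f/9 → f/10 → f/11 → f/13 → f/14 → f/16 → f/18 → f/20 → f/22 — 3 1/3 stops narrower (darker).
ISO: 400 → 320 → 250 — 2/3 stop dropped (darker).
Net change so far: 4 stops darker. Offset with the shutter speed: 1/2000 → 1/1600 → 1/1250 → 1/1000 → 1/800 → 1/640 → 1/500 → 1/400 → 1/320 → 1/250 → 1/200 → 1/160 → 1/125.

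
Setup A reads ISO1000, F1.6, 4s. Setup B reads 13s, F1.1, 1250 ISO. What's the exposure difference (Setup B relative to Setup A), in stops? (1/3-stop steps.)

Aperture: f/1.6 → f/1.4 → f/1.2 → f/1.1 — 1 stop larger aperture (brighter).
Shutter speed: 4 → 5 → 6 → 8 → 10 → 13 — 1 2/3 stops slower (brighter).
ISO: 1000 → 1250 — 1/3 stop higher (brighter).
Net: +1 +1 2/3 +1/3 = +3 stops.

3 stops brighter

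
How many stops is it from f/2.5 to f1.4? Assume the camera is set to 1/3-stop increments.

f/2.5 → f/2.2 → f/2 → f/1.8 → f/1.6 → f/1.4 — count the steps: 5 third-stops = 1 2/3 stops.

1 2/3 stops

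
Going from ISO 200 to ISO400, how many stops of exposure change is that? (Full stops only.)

1 stop

200 → 400 — count the steps: 1 stop.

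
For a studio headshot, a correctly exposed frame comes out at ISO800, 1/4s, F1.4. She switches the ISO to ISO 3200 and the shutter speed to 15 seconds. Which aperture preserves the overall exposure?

f/22

ISO: 800 → 1600 → 3200 — 2 stops higher (brighter).
Shutter speed: 1/4 → 1/2 → 1 → 2 → 4 → 8 → 15 — 6 stops slower (brighter).
Net change so far: 8 stops brighter. Offset with the aperture: f/1.4 → f/2 → f/2.8 → f/4 → f/5.6 → f/8 → f/11 → f/16 → f/22.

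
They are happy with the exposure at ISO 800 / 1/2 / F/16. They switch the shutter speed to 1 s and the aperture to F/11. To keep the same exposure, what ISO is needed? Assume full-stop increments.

ISO 200

Shutter speed: 1/2 → 1 — 1 stop slower (brighter).
Aperture: f/16 → f/11 — 1 stop wider (brighter).
Net change so far: 2 stops brighter. Offset with the ISO: 800 → 400 → 200.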